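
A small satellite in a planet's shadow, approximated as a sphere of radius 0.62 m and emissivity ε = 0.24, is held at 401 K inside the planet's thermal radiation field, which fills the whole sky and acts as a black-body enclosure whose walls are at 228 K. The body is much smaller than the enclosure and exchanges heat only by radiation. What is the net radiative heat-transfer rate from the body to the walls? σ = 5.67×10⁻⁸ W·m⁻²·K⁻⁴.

P_net ≈ 1520 W

For a small grey body in a large enclosure: P_net = εσA(T_body⁴ − T_wall⁴).
A = 4πr² = 4.831 m²; T_body⁴ − T_wall⁴ = 2.586×10¹⁰ − 2.702×10⁹ = 2.315×10¹⁰ K⁴.
|P_net| = 0.24·5.67×10⁻⁸·4.831·2.315×10¹⁰.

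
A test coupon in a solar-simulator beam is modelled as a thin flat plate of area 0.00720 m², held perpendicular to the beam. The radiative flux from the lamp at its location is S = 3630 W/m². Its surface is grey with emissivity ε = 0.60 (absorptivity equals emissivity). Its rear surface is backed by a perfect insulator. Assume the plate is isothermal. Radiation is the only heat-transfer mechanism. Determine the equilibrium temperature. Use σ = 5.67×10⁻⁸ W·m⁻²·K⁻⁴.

T ≈ 503 K

At equilibrium, absorbed power = emitted power.
Absorbing cross-section = A = 0.007200 m²; emitting surface = A = 0.007200 m² (ratio 1).
εS·A_cross = εσ·A_surf·T⁴  ⇒  T⁴ = S/(1σ)   (ε cancels).
T⁴ = 3630/(1·5.67×10⁻⁸) = 6.402×10¹⁰ K⁴.
T = (6.402×10¹⁰)^(1/4).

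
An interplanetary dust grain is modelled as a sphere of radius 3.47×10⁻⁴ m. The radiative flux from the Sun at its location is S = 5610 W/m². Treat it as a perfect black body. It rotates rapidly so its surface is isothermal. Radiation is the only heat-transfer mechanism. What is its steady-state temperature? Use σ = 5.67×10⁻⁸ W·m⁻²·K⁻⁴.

At equilibrium, absorbed power = emitted power.
Absorbing cross-section = πr² = 3.783×10⁻⁷ m²; emitting surface = 4πr² = 1.513×10⁻⁶ m² (ratio 4).
S·A_cross = εσ·A_surf·T⁴  ⇒  T⁴ = S/(4σ).
T⁴ = 1.00·5610/(4·5.67×10⁻⁸) = 2.474×10¹⁰ K⁴.
T = (2.474×10¹⁰)^(1/4).

T ≈ 397 K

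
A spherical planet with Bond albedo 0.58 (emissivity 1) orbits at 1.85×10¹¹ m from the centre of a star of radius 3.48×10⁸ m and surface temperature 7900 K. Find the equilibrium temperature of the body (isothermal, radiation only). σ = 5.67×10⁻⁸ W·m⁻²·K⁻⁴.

T ≈ 195 K

The star's surface emits σT_*⁴; at distance d the flux is S = σT_*⁴(R_*/d)².
S = 5.67×10⁻⁸·(7900)⁴·(3.48×10⁸/1.85×10¹¹)² = 781.5 W/m².
For an isothermal sphere T⁴ = (1−a)S/(4σ) = 1.447×10⁹ K⁴.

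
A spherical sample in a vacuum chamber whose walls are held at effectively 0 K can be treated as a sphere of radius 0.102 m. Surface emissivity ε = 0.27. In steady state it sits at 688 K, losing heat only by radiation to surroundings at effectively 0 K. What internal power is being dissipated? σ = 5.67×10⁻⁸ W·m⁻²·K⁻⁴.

P ≈ 448 W

Steady state: P = εσA T⁴.
A = 4πr² = 0.1307 m²; T⁴ = (688)⁴ = 2.241×10¹¹ K⁴.
P = 0.27 × 5.67×10⁻⁸ × 0.1307 × 2.241×10¹¹.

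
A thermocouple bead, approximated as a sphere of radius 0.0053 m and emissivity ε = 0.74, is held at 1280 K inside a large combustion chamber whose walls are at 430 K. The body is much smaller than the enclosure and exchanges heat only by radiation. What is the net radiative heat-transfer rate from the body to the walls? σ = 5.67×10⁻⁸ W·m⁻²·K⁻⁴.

P_net ≈ 39.3 W

For a small grey body in a large enclosure: P_net = εσA(T_body⁴ − T_wall⁴).
A = 4πr² = 3.530×10⁻⁴ m²; T_body⁴ − T_wall⁴ = 2.684×10¹² − 3.419×10¹⁰ = 2.650×10¹² K⁴.
|P_net| = 0.74·5.67×10⁻⁸·3.530×10⁻⁴·2.650×10¹².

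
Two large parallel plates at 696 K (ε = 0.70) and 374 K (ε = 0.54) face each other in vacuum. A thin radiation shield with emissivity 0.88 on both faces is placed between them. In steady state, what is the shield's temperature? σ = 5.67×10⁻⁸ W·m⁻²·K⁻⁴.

T_s ≈ 612 K

In steady state the net flux on the hot side equals that on the cold side.
σ(T₁⁴−T_s⁴)/D₁ = σ(T_s⁴−T₂⁴)/D₂, with D₁ = 1/ε₁+1/ε_s−1 = 1.565, D₂ = 1/ε_s+1/ε₂−1 = 1.988.
Solve for T_s⁴: T_s⁴ = (D₂·T₁⁴ + D₁·T₂⁴)/(D₁+D₂) = 1.399×10¹¹ K⁴.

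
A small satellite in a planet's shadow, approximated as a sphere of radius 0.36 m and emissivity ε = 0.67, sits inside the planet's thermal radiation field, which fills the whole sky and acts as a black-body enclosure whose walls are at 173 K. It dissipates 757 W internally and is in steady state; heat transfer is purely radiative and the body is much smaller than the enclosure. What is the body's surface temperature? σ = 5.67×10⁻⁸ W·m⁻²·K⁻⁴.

For a small grey body in a large enclosure, net radiated power = εσA(T⁴ − T_w⁴).
Steady state: P = εσA(T⁴ − T_w⁴) with A = 4πr² = 1.629 m².
T⁴ = P/(εσA) + T_w⁴ = 757/(0.67·5.67×10⁻⁸·1.629) + (173)⁴
    = 1.224×10¹⁰ + 8.957×10⁸ = 1.313×10¹⁰ K⁴.

T ≈ 339 K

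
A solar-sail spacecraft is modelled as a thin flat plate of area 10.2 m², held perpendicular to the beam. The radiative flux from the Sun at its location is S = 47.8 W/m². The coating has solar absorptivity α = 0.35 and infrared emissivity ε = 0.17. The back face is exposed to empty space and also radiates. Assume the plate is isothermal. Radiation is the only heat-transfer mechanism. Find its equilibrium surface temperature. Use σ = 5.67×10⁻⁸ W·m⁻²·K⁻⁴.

At equilibrium, absorbed power = emitted power.
Absorbing cross-section = A = 10.20 m²; emitting surface = 2A = 20.40 m² (ratio 2).
αS·A_cross = εσ·A_surf·T⁴  ⇒  T⁴ = αS/(ε·2σ).
T⁴ = 0.350·47.8/(0.17·2·5.67×10⁻⁸) = 8.678×10⁸ K⁴.
T = (8.678×10⁸)^(1/4).

T ≈ 172 K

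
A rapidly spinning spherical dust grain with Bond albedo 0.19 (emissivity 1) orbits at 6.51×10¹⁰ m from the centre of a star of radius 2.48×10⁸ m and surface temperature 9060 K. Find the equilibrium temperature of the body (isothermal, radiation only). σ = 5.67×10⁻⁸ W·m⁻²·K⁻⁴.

The star's surface emits σT_*⁴; at distance d the flux is S = σT_*⁴(R_*/d)².
S = 5.67×10⁻⁸·(9060)⁴·(2.48×10⁸/6.51×10¹⁰)² = 5544 W/m².
For an isothermal sphere T⁴ = (1−a)S/(4σ) = 1.980×10¹⁰ K⁴.

T ≈ 375 K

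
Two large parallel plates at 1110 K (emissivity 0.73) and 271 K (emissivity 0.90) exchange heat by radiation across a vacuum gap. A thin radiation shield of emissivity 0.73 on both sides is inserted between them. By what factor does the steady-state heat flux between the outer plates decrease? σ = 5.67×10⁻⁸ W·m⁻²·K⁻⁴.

Without shield: q₀ = σΔ(T⁴)/(1/ε₁+1/ε₂−1) with denominator 1.481.
With shield the two gaps are in series; the resistances add: (1/ε₁+1/ε_s−1)+(1/ε_s+1/ε₂−1) = 1.740+1.481 = 3.221.
Heat-flux ratio q₀/q = 3.221/1.481.

factor ≈ 2.17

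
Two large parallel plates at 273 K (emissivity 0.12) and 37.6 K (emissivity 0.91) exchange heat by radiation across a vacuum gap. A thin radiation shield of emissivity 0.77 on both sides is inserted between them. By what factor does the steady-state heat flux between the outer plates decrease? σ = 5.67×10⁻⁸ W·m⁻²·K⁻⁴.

factor ≈ 1.19

Without shield: q₀ = σΔ(T⁴)/(1/ε₁+1/ε₂−1) with denominator 8.432.
With shield the two gaps are in series; the resistances add: (1/ε₁+1/ε_s−1)+(1/ε_s+1/ε₂−1) = 8.632+1.398 = 10.03.
Heat-flux ratio q₀/q = 10.03/8.432.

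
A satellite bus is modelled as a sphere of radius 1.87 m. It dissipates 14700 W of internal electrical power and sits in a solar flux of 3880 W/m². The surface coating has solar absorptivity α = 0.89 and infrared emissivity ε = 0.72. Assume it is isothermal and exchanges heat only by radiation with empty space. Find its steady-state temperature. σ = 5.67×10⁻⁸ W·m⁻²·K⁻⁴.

T ≈ 414 K

At steady state, absorbed solar power + internal power = radiated power.
Absorbed: α·S·A_cross = 0.89·3880·10.99 = 37940 W (cross-section πr²).
Total input = 37940 + 14700 = 52640 W.
Radiated: εσ·A_surf·T⁴ with A_surf = 4πr² = 43.94 m².
T⁴ = 52640/(0.72·5.67×10⁻⁸·43.94) = 2.934×10¹⁰ K⁴.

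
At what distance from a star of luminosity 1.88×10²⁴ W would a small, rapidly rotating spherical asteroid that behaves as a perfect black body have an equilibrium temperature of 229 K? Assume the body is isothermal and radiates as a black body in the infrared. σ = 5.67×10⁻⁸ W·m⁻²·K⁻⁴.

For an isothermal black-emitting sphere, (1−a)S·πr² = σ·4πr²·T⁴ ⇒ S = 4σT⁴/(1−a).
S = 4·5.67×10⁻⁸·(229)⁴/1.00 = 623.7 W/m².
Flux falls as S = L/(4πd²), so d = √(L/(4πS)) = √(1.88×10²⁴/(4π·623.7)).

d ≈ 1.55×10¹⁰ m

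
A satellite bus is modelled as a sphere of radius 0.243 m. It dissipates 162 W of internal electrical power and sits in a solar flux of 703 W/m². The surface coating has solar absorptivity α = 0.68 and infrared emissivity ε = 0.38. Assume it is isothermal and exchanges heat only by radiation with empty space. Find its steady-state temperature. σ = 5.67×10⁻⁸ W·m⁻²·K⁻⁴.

T ≈ 354 K

At steady state, absorbed solar power + internal power = radiated power.
Absorbed: α·S·A_cross = 0.68·703·0.1855 = 88.68 W (cross-section πr²).
Total input = 88.68 + 162 = 250.7 W.
Radiated: εσ·A_surf·T⁴ with A_surf = 4πr² = 0.7420 m².
T⁴ = 250.7/(0.38·5.67×10⁻⁸·0.7420) = 1.568×10¹⁰ K⁴.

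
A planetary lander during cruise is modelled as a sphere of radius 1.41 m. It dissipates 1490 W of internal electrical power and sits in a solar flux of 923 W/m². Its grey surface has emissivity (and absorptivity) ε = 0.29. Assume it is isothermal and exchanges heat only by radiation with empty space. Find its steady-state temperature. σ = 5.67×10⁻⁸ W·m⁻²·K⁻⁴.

T ≈ 296 K

At steady state, absorbed solar power + internal power = radiated power.
Absorbed: α·S·A_cross = 0.29·923·6.246 = 1672 W (cross-section πr²).
Total input = 1672 + 1490 = 3162 W.
Radiated: εσ·A_surf·T⁴ with A_surf = 4πr² = 24.98 m².
T⁴ = 3162/(0.29·5.67×10⁻⁸·24.98) = 7.697×10⁹ K⁴.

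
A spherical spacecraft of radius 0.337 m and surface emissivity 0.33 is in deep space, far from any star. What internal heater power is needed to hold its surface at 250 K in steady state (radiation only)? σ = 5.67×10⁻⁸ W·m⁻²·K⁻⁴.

P = εσ·4πr²·T⁴.
4πr² = 1.427 m²; T⁴ = 3.906×10⁹ K⁴.
P = 0.33·5.67×10⁻⁸·1.427·3.906×10⁹.

P ≈ 104 W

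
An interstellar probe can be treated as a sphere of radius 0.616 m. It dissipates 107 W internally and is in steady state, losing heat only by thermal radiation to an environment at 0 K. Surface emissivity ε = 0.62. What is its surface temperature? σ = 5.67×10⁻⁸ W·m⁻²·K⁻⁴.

T ≈ 159 K

Steady state: internal power = radiated power, P = εσA T⁴.
Radiating area A = 4πr² = 4.768 m².
T⁴ = P/(εσA) = 107/(0.62·5.67×10⁻⁸·4.768) = 6.383×10⁸ K⁴.
T = (6.383×10⁸)^(1/4).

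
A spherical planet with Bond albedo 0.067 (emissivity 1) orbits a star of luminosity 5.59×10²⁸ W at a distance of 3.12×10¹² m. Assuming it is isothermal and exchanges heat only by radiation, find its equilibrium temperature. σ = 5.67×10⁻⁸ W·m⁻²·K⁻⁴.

First find the stellar flux at distance d: S = L/(4πd²) = 5.59×10²⁸/(4π·(3.12×10¹²)²) = 457.0 W/m².
For an isothermal sphere, absorbed (1−a)S·πr² = emitted σ·4πr²·T⁴, so T⁴ = (1−a)S/(4σ).
T⁴ = 0.933·457.0/(4·5.67×10⁻⁸) = 1.880×10⁹ K⁴.

T ≈ 208 K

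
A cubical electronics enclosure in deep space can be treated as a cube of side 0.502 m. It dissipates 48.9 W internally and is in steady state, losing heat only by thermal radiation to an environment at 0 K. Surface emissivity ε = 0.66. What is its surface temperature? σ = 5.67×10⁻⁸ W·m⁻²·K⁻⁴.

Steady state: internal power = radiated power, P = εσA T⁴.
Radiating area A = 6L² = 1.512 m².
T⁴ = P/(εσA) = 48.9/(0.66·5.67×10⁻⁸·1.512) = 8.642×10⁸ K⁴.
T = (8.642×10⁸)^(1/4).

T ≈ 171 K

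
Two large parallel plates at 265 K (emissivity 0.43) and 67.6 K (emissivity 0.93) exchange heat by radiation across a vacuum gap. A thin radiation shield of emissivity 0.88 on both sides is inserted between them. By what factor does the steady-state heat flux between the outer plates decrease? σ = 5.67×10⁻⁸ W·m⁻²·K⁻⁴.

factor ≈ 1.53

Without shield: q₀ = σΔ(T⁴)/(1/ε₁+1/ε₂−1) with denominator 2.401.
With shield the two gaps are in series; the resistances add: (1/ε₁+1/ε_s−1)+(1/ε_s+1/ε₂−1) = 2.462+1.212 = 3.674.
Heat-flux ratio q₀/q = 3.674/2.401.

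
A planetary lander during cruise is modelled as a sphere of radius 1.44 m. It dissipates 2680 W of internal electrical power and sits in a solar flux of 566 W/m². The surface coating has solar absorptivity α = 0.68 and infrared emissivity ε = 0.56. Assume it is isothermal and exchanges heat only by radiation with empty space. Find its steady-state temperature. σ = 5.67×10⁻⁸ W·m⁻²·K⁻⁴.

T ≈ 281 K

At steady state, absorbed solar power + internal power = radiated power.
Absorbed: α·S·A_cross = 0.68·566·6.514 = 2507 W (cross-section πr²).
Total input = 2507 + 2680 = 5187 W.
Radiated: εσ·A_surf·T⁴ with A_surf = 4πr² = 26.06 m².
T⁴ = 5187/(0.56·5.67×10⁻⁸·26.06) = 6.269×10⁹ K⁴.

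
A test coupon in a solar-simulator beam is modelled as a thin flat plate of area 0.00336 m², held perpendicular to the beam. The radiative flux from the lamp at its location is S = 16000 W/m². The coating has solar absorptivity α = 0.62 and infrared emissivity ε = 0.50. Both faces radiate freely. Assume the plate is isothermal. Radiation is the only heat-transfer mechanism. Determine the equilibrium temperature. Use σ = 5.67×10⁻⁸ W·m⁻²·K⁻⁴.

T ≈ 647 K

At equilibrium, absorbed power = emitted power.
Absorbing cross-section = A = 0.003360 m²; emitting surface = 2A = 0.006720 m² (ratio 2).
αS·A_cross = εσ·A_surf·T⁴  ⇒  T⁴ = αS/(ε·2σ).
T⁴ = 0.620·16000/(0.50·2·5.67×10⁻⁸) = 1.750×10¹¹ K⁴.
T = (1.750×10¹¹)^(1/4).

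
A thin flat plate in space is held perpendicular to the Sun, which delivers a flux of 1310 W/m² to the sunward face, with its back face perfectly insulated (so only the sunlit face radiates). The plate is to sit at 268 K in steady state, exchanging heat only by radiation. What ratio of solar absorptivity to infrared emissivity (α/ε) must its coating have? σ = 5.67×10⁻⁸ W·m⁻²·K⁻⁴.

α/ε ≈ 0.223

Balance: αS·A = εσ·1A·T⁴ ⇒ α/ε = σT⁴/S.
α/ε = 5.67×10⁻⁸·(268)⁴/1310 = 5.67×10⁻⁸·5.159×10⁹/1310.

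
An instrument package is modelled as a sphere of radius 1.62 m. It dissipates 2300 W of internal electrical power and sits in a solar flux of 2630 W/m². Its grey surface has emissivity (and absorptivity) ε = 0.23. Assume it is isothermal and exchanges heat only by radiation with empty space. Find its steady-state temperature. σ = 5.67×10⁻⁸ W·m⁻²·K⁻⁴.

At steady state, absorbed solar power + internal power = radiated power.
Absorbed: α·S·A_cross = 0.23·2630·8.245 = 4987 W (cross-section πr²).
Total input = 4987 + 2300 = 7287 W.
Radiated: εσ·A_surf·T⁴ with A_surf = 4πr² = 32.98 m².
T⁴ = 7287/(0.23·5.67×10⁻⁸·32.98) = 1.694×10¹⁰ K⁴.

T ≈ 361 K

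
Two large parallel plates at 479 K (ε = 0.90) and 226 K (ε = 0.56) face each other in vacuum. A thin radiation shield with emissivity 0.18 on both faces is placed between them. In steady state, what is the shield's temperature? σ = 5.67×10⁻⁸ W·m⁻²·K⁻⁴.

In steady state the net flux on the hot side equals that on the cold side.
σ(T₁⁴−T_s⁴)/D₁ = σ(T_s⁴−T₂⁴)/D₂, with D₁ = 1/ε₁+1/ε_s−1 = 5.667, D₂ = 1/ε_s+1/ε₂−1 = 6.341.
Solve for T_s⁴: T_s⁴ = (D₂·T₁⁴ + D₁·T₂⁴)/(D₁+D₂) = 2.903×10¹⁰ K⁴.

T_s ≈ 413 K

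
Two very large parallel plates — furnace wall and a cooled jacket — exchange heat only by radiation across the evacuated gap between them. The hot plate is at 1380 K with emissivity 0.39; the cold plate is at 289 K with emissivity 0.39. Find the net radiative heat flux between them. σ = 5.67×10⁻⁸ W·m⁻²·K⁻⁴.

For two infinite grey parallel plates, q = σ(T₁⁴ − T₂⁴)/(1/ε₁ + 1/ε₂ − 1).
T₁⁴ − T₂⁴ = 3.627×10¹² − 6.976×10⁹ = 3.620×10¹² K⁴.
1/ε₁ + 1/ε₂ − 1 = 2.564 + 2.564 − 1 = 4.128.
q = 5.67×10⁻⁸ × 3.620×10¹² / 4.128.

q ≈ 49700 W/m²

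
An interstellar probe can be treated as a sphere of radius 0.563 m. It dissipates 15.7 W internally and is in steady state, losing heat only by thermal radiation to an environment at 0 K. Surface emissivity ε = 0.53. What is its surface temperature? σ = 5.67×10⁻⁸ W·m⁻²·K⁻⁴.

T ≈ 107 K

Steady state: internal power = radiated power, P = εσA T⁴.
Radiating area A = 4πr² = 3.983 m².
T⁴ = P/(εσA) = 15.7/(0.53·5.67×10⁻⁸·3.983) = 1.312×10⁸ K⁴.
T = (1.312×10⁸)^(1/4).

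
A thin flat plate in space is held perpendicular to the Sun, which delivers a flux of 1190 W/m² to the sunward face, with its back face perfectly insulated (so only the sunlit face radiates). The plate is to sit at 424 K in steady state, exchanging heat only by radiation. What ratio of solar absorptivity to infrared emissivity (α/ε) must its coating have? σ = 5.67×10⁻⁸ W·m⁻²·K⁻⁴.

Balance: αS·A = εσ·1A·T⁴ ⇒ α/ε = σT⁴/S.
α/ε = 5.67×10⁻⁸·(424)⁴/1190 = 5.67×10⁻⁸·3.232×10¹⁰/1190.

α/ε ≈ 1.54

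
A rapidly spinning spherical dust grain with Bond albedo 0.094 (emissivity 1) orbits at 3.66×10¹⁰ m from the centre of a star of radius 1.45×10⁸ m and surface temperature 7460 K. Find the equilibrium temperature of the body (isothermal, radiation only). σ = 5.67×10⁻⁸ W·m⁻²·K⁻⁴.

T ≈ 324 K

The star's surface emits σT_*⁴; at distance d the flux is S = σT_*⁴(R_*/d)².
S = 5.67×10⁻⁸·(7460)⁴·(1.45×10⁸/3.66×10¹⁰)² = 2756 W/m².
For an isothermal sphere T⁴ = (1−a)S/(4σ) = 1.101×10¹⁰ K⁴.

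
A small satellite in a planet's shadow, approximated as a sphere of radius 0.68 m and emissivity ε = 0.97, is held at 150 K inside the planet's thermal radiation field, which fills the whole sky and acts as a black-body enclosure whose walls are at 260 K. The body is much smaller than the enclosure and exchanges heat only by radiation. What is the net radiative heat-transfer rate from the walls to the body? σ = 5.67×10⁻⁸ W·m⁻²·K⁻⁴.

For a small grey body in a large enclosure: P_net = εσA(T_body⁴ − T_wall⁴).
A = 4πr² = 5.811 m²; T_body⁴ − T_wall⁴ = 5.062×10⁸ − 4.570×10⁹ = -4.064×10⁹ K⁴.
|P_net| = 0.97·5.67×10⁻⁸·5.811·4.064×10⁹.

P_net ≈ 1300 W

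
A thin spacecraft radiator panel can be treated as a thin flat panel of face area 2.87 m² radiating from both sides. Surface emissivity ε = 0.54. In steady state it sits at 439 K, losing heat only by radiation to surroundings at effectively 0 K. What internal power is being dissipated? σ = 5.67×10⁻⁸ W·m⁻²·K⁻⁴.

Steady state: P = εσA T⁴.
A = 2·2.87 = 5.740 m²; T⁴ = (439)⁴ = 3.714×10¹⁰ K⁴.
P = 0.54 × 5.67×10⁻⁸ × 5.740 × 3.714×10¹⁰.

P ≈ 6530 W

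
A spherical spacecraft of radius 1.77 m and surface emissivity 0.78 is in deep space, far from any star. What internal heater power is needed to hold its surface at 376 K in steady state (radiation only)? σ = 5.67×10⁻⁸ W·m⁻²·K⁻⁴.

P ≈ 34800 W

P = εσ·4πr²·T⁴.
4πr² = 39.37 m²; T⁴ = 1.999×10¹⁰ K⁴.
P = 0.78·5.67×10⁻⁸·39.37·1.999×10¹⁰.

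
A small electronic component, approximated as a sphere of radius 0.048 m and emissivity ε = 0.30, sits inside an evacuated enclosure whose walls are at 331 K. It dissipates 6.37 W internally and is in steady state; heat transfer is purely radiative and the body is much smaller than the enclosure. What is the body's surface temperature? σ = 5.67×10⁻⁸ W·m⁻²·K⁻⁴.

For a small grey body in a large enclosure, net radiated power = εσA(T⁴ − T_w⁴).
Steady state: P = εσA(T⁴ − T_w⁴) with A = 4πr² = 0.02895 m².
T⁴ = P/(εσA) + T_w⁴ = 6.37/(0.30·5.67×10⁻⁸·0.02895) + (331)⁴
    = 1.293×10¹⁰ + 1.200×10¹⁰ = 2.494×10¹⁰ K⁴.

T ≈ 397 K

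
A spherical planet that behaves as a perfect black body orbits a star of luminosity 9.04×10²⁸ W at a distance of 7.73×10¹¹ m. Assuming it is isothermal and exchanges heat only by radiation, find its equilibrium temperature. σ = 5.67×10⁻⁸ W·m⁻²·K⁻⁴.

T ≈ 480 K

First find the stellar flux at distance d: S = L/(4πd²) = 9.04×10²⁸/(4π·(7.73×10¹¹)²) = 12040 W/m².
For an isothermal sphere, absorbed (1−a)S·πr² = emitted σ·4πr²·T⁴, so T⁴ = (1−a)S/(4σ).
T⁴ = 1.00·12040/(4·5.67×10⁻⁸) = 5.308×10¹⁰ K⁴.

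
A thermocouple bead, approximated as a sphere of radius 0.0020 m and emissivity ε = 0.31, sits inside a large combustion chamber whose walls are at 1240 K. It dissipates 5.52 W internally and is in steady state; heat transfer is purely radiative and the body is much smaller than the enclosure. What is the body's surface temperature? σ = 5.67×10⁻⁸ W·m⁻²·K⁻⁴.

T ≈ 1710 K

For a small grey body in a large enclosure, net radiated power = εσA(T⁴ − T_w⁴).
Steady state: P = εσA(T⁴ − T_w⁴) with A = 4πr² = 5.027×10⁻⁵ m².
T⁴ = P/(εσA) + T_w⁴ = 5.52/(0.31·5.67×10⁻⁸·5.027×10⁻⁵) + (1240)⁴
    = 6.248×10¹² + 2.364×10¹² = 8.612×10¹² K⁴.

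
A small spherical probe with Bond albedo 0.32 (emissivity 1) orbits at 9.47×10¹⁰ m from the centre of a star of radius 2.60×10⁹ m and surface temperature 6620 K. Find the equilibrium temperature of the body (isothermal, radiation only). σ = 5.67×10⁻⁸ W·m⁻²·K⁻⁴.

T ≈ 704 K

The star's surface emits σT_*⁴; at distance d the flux is S = σT_*⁴(R_*/d)².
S = 5.67×10⁻⁸·(6620)⁴·(2.60×10⁹/9.47×10¹⁰)² = 82080 W/m².
For an isothermal sphere T⁴ = (1−a)S/(4σ) = 2.461×10¹¹ K⁴.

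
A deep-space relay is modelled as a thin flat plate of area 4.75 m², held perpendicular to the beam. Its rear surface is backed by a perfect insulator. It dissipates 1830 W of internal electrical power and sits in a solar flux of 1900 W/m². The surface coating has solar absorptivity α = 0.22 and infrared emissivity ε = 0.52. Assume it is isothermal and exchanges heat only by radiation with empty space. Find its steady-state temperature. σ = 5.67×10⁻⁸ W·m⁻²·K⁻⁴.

T ≈ 406 K

At steady state, absorbed solar power + internal power = radiated power.
Absorbed: α·S·A_cross = 0.22·1900·4.750 = 1986 W (cross-section A).
Total input = 1986 + 1830 = 3816 W.
Radiated: εσ·A_surf·T⁴ with A_surf = A = 4.750 m².
T⁴ = 3816/(0.52·5.67×10⁻⁸·4.750) = 2.724×10¹⁰ K⁴.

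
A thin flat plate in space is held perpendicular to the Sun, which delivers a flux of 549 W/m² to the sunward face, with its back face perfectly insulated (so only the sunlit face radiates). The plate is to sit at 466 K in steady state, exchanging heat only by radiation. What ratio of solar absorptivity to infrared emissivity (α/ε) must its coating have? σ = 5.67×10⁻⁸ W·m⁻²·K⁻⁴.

α/ε ≈ 4.87

Balance: αS·A = εσ·1A·T⁴ ⇒ α/ε = σT⁴/S.
α/ε = 5.67×10⁻⁸·(466)⁴/549 = 5.67×10⁻⁸·4.716×10¹⁰/549.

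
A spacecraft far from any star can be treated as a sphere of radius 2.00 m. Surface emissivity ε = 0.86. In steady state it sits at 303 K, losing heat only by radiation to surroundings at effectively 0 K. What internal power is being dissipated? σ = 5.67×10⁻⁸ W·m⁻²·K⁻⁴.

P ≈ 20700 W

Steady state: P = εσA T⁴.
A = 4πr² = 50.27 m²; T⁴ = (303)⁴ = 8.429×10⁹ K⁴.
P = 0.86 × 5.67×10⁻⁸ × 50.27 × 8.429×10⁹.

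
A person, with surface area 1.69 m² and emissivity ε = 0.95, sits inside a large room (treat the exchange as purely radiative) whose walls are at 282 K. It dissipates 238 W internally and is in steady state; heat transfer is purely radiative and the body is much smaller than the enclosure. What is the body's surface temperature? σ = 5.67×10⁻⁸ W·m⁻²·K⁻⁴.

For a small grey body in a large enclosure, net radiated power = εσA(T⁴ − T_w⁴).
Steady state: P = εσA(T⁴ − T_w⁴) with A = 1.69 m².
T⁴ = P/(εσA) + T_w⁴ = 238/(0.95·5.67×10⁻⁸·1.690) + (282)⁴
    = 2.614×10⁹ + 6.324×10⁹ = 8.939×10⁹ K⁴.

T ≈ 307 K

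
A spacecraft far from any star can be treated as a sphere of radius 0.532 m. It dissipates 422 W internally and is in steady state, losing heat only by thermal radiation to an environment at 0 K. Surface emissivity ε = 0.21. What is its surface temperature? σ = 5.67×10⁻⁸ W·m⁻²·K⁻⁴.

Steady state: internal power = radiated power, P = εσA T⁴.
Radiating area A = 4πr² = 3.557 m².
T⁴ = P/(εσA) = 422/(0.21·5.67×10⁻⁸·3.557) = 9.965×10⁹ K⁴.
T = (9.965×10⁹)^(1/4).

T ≈ 316 K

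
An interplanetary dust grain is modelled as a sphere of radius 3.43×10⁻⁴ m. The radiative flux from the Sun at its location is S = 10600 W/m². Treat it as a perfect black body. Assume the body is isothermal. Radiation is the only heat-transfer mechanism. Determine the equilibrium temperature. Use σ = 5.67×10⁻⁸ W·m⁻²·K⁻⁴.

At equilibrium, absorbed power = emitted power.
Absorbing cross-section = πr² = 3.696×10⁻⁷ m²; emitting surface = 4πr² = 1.478×10⁻⁶ m² (ratio 4).
S·A_cross = εσ·A_surf·T⁴  ⇒  T⁴ = S/(4σ).
T⁴ = 1.00·10600/(4·5.67×10⁻⁸) = 4.674×10¹⁰ K⁴.
T = (4.674×10¹⁰)^(1/4).

T ≈ 465 K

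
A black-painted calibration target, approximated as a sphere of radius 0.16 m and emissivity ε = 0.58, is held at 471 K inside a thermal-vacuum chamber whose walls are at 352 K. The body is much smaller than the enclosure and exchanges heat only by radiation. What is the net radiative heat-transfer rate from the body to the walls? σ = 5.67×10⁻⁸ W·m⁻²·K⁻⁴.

For a small grey body in a large enclosure: P_net = εσA(T_body⁴ − T_wall⁴).
A = 4πr² = 0.3217 m²; T_body⁴ − T_wall⁴ = 4.921×10¹⁰ − 1.535×10¹⁰ = 3.386×10¹⁰ K⁴.
|P_net| = 0.58·5.67×10⁻⁸·0.3217·3.386×10¹⁰.

P_net ≈ 358 W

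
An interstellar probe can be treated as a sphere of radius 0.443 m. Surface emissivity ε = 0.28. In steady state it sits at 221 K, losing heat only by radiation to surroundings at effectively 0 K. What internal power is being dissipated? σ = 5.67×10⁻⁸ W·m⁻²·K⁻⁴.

P ≈ 93.4 W

Steady state: P = εσA T⁴.
A = 4πr² = 2.466 m²; T⁴ = (221)⁴ = 2.385×10⁹ K⁴.
P = 0.28 × 5.67×10⁻⁸ × 2.466 × 2.385×10⁹.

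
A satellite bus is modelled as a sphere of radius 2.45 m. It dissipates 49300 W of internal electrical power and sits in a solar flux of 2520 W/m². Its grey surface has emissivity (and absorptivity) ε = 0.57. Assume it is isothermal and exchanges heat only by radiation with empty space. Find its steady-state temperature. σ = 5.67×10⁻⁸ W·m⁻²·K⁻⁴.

At steady state, absorbed solar power + internal power = radiated power.
Absorbed: α·S·A_cross = 0.57·2520·18.86 = 27090 W (cross-section πr²).
Total input = 27090 + 49300 = 76390 W.
Radiated: εσ·A_surf·T⁴ with A_surf = 4πr² = 75.43 m².
T⁴ = 76390/(0.57·5.67×10⁻⁸·75.43) = 3.133×10¹⁰ K⁴.

T ≈ 421 K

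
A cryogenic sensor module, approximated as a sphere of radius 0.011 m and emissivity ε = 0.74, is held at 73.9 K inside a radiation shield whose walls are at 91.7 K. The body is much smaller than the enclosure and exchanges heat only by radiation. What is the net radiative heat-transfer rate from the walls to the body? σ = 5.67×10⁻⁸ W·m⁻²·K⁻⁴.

P_net ≈ 0.00261 W

For a small grey body in a large enclosure: P_net = εσA(T_body⁴ − T_wall⁴).
A = 4πr² = 0.001521 m²; T_body⁴ − T_wall⁴ = 2.982×10⁷ − 7.071×10⁷ = -4.088×10⁷ K⁴.
|P_net| = 0.74·5.67×10⁻⁸·0.001521·4.088×10⁷.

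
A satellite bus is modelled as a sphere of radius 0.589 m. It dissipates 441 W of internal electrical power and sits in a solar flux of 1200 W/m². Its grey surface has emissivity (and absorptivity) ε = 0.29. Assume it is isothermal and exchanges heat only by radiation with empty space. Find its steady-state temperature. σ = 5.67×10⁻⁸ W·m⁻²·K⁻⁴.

T ≈ 327 K

At steady state, absorbed solar power + internal power = radiated power.
Absorbed: α·S·A_cross = 0.29·1200·1.090 = 379.3 W (cross-section πr²).
Total input = 379.3 + 441 = 820.3 W.
Radiated: εσ·A_surf·T⁴ with A_surf = 4πr² = 4.360 m².
T⁴ = 820.3/(0.29·5.67×10⁻⁸·4.360) = 1.144×10¹⁰ K⁴.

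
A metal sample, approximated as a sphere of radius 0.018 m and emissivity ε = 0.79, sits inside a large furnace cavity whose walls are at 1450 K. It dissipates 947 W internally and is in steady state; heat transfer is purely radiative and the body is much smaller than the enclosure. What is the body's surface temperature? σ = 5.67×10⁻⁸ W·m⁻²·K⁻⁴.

T ≈ 1760 K

For a small grey body in a large enclosure, net radiated power = εσA(T⁴ − T_w⁴).
Steady state: P = εσA(T⁴ − T_w⁴) with A = 4πr² = 0.004072 m².
T⁴ = P/(εσA) + T_w⁴ = 947/(0.79·5.67×10⁻⁸·0.004072) + (1450)⁴
    = 5.193×10¹² + 4.421×10¹² = 9.613×10¹² K⁴.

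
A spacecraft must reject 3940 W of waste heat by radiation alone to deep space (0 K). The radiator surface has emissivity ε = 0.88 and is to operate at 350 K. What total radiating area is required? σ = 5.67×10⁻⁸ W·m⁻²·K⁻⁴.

A ≈ 5.26 m²

P = εσA T⁴ ⇒ A = P/(εσT⁴).
T⁴ = 1.501×10¹⁰ K⁴.
A = 3940/(0.88 × 5.67×10⁻⁸ × 1.501×10¹⁰).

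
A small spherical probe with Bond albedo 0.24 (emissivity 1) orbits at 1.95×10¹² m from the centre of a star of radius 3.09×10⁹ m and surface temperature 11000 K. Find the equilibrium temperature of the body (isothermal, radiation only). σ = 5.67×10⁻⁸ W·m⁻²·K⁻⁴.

T ≈ 289 K

The star's surface emits σT_*⁴; at distance d the flux is S = σT_*⁴(R_*/d)².
S = 5.67×10⁻⁸·(11000)⁴·(3.09×10⁹/1.95×10¹²)² = 2084 W/m².
For an isothermal sphere T⁴ = (1−a)S/(4σ) = 6.985×10⁹ K⁴.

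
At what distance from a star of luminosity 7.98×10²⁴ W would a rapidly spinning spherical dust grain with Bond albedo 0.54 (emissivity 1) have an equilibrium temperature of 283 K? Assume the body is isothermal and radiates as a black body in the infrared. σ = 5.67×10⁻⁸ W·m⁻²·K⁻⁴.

For an isothermal black-emitting sphere, (1−a)S·πr² = σ·4πr²·T⁴ ⇒ S = 4σT⁴/(1−a).
S = 4·5.67×10⁻⁸·(283)⁴/0.460 = 3163 W/m².
Flux falls as S = L/(4πd²), so d = √(L/(4πS)) = √(7.98×10²⁴/(4π·3163)).

d ≈ 1.42×10¹⁰ m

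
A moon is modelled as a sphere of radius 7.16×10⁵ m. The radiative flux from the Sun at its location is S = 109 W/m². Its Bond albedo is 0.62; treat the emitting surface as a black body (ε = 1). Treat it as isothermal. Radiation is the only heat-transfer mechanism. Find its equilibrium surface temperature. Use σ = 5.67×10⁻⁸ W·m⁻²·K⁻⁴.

T ≈ 116 K

At equilibrium, absorbed power = emitted power.
Absorbing cross-section = πr² = 1.611×10¹² m²; emitting surface = 4πr² = 6.442×10¹² m² (ratio 4).
(1−a)S·A_cross = εσ·A_surf·T⁴  ⇒  T⁴ = (1−a)S/(4σ).
T⁴ = 0.380·109/(4·5.67×10⁻⁸) = 1.826×10⁸ K⁴.
T = (1.826×10⁸)^(1/4).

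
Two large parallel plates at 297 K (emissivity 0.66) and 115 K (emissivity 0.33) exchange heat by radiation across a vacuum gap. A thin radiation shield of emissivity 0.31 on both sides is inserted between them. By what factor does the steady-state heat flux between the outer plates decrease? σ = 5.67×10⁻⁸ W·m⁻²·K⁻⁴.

Without shield: q₀ = σΔ(T⁴)/(1/ε₁+1/ε₂−1) with denominator 3.545.
With shield the two gaps are in series; the resistances add: (1/ε₁+1/ε_s−1)+(1/ε_s+1/ε₂−1) = 3.741+5.256 = 8.997.
Heat-flux ratio q₀/q = 8.997/3.545.

factor ≈ 2.54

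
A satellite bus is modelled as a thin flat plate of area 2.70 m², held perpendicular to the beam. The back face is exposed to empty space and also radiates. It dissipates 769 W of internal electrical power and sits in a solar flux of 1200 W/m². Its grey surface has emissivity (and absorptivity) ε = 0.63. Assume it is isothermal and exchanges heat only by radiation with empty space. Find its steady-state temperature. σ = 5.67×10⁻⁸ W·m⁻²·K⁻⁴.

T ≈ 347 K

At steady state, absorbed solar power + internal power = radiated power.
Absorbed: α·S·A_cross = 0.63·1200·2.700 = 2041 W (cross-section A).
Total input = 2041 + 769 = 2810 W.
Radiated: εσ·A_surf·T⁴ with A_surf = 2A = 5.400 m².
T⁴ = 2810/(0.63·5.67×10⁻⁸·5.400) = 1.457×10¹⁰ K⁴.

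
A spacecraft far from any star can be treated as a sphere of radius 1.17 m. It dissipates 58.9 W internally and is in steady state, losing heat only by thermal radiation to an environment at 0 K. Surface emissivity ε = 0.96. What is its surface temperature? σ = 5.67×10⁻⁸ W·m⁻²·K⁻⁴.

T ≈ 89.1 K

Steady state: internal power = radiated power, P = εσA T⁴.
Radiating area A = 4πr² = 17.20 m².
T⁴ = P/(εσA) = 58.9/(0.96·5.67×10⁻⁸·17.20) = 6.290×10⁷ K⁴.
T = (6.290×10⁷)^(1/4).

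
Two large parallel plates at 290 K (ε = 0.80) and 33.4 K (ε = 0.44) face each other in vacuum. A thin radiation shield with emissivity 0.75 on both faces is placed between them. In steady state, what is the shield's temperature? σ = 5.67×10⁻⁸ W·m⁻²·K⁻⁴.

In steady state the net flux on the hot side equals that on the cold side.
σ(T₁⁴−T_s⁴)/D₁ = σ(T_s⁴−T₂⁴)/D₂, with D₁ = 1/ε₁+1/ε_s−1 = 1.583, D₂ = 1/ε_s+1/ε₂−1 = 2.606.
Solve for T_s⁴: T_s⁴ = (D₂·T₁⁴ + D₁·T₂⁴)/(D₁+D₂) = 4.400×10⁹ K⁴.

T_s ≈ 258 K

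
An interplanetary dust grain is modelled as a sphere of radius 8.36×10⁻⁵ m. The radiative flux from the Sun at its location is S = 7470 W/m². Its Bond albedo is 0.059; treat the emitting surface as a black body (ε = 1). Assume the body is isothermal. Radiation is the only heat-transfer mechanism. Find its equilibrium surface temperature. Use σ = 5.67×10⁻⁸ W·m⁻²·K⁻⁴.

T ≈ 420 K

At equilibrium, absorbed power = emitted power.
Absorbing cross-section = πr² = 2.196×10⁻⁸ m²; emitting surface = 4πr² = 8.783×10⁻⁸ m² (ratio 4).
(1−a)S·A_cross = εσ·A_surf·T⁴  ⇒  T⁴ = (1−a)S/(4σ).
T⁴ = 0.941·7470/(4·5.67×10⁻⁸) = 3.099×10¹⁰ K⁴.
T = (3.099×10¹⁰)^(1/4).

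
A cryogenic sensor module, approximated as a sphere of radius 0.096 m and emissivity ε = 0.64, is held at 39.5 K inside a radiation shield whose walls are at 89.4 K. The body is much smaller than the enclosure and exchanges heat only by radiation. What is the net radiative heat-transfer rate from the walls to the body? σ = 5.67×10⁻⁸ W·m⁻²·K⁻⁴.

For a small grey body in a large enclosure: P_net = εσA(T_body⁴ − T_wall⁴).
A = 4πr² = 0.1158 m²; T_body⁴ − T_wall⁴ = 2.434×10⁶ − 6.388×10⁷ = -6.144×10⁷ K⁴.
|P_net| = 0.64·5.67×10⁻⁸·0.1158·6.144×10⁷.

P_net ≈ 0.258 W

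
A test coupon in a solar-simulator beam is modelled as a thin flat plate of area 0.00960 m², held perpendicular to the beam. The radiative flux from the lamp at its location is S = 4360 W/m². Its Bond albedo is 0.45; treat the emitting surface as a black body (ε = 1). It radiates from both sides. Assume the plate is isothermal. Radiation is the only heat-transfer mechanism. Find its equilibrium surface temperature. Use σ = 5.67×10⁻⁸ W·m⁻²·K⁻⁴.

T ≈ 381 K

At equilibrium, absorbed power = emitted power.
Absorbing cross-section = A = 0.009600 m²; emitting surface = 2A = 0.01920 m² (ratio 2).
(1−a)S·A_cross = εσ·A_surf·T⁴  ⇒  T⁴ = (1−a)S/(2σ).
T⁴ = 0.550·4360/(2·5.67×10⁻⁸) = 2.115×10¹⁰ K⁴.
T = (2.115×10¹⁰)^(1/4).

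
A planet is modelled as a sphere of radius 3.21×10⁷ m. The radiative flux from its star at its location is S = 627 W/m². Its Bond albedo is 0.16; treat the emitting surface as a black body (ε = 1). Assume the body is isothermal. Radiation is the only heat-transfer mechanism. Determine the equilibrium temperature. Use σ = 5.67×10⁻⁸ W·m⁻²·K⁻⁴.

At equilibrium, absorbed power = emitted power.
Absorbing cross-section = πr² = 3.237×10¹⁵ m²; emitting surface = 4πr² = 1.295×10¹⁶ m² (ratio 4).
(1−a)S·A_cross = εσ·A_surf·T⁴  ⇒  T⁴ = (1−a)S/(4σ).
T⁴ = 0.840·627/(4·5.67×10⁻⁸) = 2.322×10⁹ K⁴.
T = (2.322×10⁹)^(1/4).

T ≈ 220 K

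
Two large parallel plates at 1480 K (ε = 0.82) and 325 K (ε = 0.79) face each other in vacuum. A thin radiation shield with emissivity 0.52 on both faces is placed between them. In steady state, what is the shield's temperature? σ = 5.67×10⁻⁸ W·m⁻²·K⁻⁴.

T_s ≈ 1250 K

In steady state the net flux on the hot side equals that on the cold side.
σ(T₁⁴−T_s⁴)/D₁ = σ(T_s⁴−T₂⁴)/D₂, with D₁ = 1/ε₁+1/ε_s−1 = 2.143, D₂ = 1/ε_s+1/ε₂−1 = 2.189.
Solve for T_s⁴: T_s⁴ = (D₂·T₁⁴ + D₁·T₂⁴)/(D₁+D₂) = 2.430×10¹² K⁴.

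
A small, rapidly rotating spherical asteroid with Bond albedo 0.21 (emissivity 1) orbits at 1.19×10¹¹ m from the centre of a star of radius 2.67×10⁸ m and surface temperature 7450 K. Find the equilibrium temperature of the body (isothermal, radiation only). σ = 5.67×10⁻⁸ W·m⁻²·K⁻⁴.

T ≈ 235 K

The star's surface emits σT_*⁴; at distance d the flux is S = σT_*⁴(R_*/d)².
S = 5.67×10⁻⁸·(7450)⁴·(2.67×10⁸/1.19×10¹¹)² = 879.3 W/m².
For an isothermal sphere T⁴ = (1−a)S/(4σ) = 3.063×10⁹ K⁴.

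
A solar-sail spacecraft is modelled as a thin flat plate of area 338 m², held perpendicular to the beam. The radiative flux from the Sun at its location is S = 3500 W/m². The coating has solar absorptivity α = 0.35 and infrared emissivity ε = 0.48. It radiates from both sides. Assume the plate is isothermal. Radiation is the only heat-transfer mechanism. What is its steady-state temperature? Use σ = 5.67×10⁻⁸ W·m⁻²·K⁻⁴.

At equilibrium, absorbed power = emitted power.
Absorbing cross-section = A = 338.0 m²; emitting surface = 2A = 676.0 m² (ratio 2).
αS·A_cross = εσ·A_surf·T⁴  ⇒  T⁴ = αS/(ε·2σ).
T⁴ = 0.350·3500/(0.48·2·5.67×10⁻⁸) = 2.251×10¹⁰ K⁴.
T = (2.251×10¹⁰)^(1/4).

T ≈ 387 K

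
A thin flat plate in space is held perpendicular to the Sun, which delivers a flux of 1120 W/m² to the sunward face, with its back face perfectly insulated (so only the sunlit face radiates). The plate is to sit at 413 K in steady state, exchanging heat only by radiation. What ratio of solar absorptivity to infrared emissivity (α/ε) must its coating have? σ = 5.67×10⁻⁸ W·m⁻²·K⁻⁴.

α/ε ≈ 1.47

Balance: αS·A = εσ·1A·T⁴ ⇒ α/ε = σT⁴/S.
α/ε = 5.67×10⁻⁸·(413)⁴/1120 = 5.67×10⁻⁸·2.909×10¹⁰/1120.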